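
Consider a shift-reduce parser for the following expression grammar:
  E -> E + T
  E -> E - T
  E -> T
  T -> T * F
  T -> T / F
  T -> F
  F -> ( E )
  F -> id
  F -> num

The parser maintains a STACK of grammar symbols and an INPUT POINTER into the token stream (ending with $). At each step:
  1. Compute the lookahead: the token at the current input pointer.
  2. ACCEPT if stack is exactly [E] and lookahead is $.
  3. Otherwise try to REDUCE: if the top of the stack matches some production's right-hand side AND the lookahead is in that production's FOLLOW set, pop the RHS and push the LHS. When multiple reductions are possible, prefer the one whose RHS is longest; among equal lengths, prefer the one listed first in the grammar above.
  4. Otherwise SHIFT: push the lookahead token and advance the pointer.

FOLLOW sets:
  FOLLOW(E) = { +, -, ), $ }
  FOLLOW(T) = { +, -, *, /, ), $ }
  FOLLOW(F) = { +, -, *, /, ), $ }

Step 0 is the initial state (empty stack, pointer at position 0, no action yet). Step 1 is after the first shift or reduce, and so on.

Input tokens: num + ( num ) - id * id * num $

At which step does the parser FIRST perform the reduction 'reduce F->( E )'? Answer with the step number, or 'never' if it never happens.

Step 1: shift num. Stack=[num] ptr=1 lookahead=+ remaining=[+ ( num ) - id * id * num $]
Step 2: reduce F->num. Stack=[F] ptr=1 lookahead=+ remaining=[+ ( num ) - id * id * num $]
Step 3: reduce T->F. Stack=[T] ptr=1 lookahead=+ remaining=[+ ( num ) - id * id * num $]
Step 4: reduce E->T. Stack=[E] ptr=1 lookahead=+ remaining=[+ ( num ) - id * id * num $]
Step 5: shift +. Stack=[E +] ptr=2 lookahead=( remaining=[( num ) - id * id * num $]
Step 6: shift (. Stack=[E + (] ptr=3 lookahead=num remaining=[num ) - id * id * num $]
Step 7: shift num. Stack=[E + ( num] ptr=4 lookahead=) remaining=[) - id * id * num $]
Step 8: reduce F->num. Stack=[E + ( F] ptr=4 lookahead=) remaining=[) - id * id * num $]
Step 9: reduce T->F. Stack=[E + ( T] ptr=4 lookahead=) remaining=[) - id * id * num $]
Step 10: reduce E->T. Stack=[E + ( E] ptr=4 lookahead=) remaining=[) - id * id * num $]
Step 11: shift ). Stack=[E + ( E )] ptr=5 lookahead=- remaining=[- id * id * num $]
Step 12: reduce F->( E ). Stack=[E + F] ptr=5 lookahead=- remaining=[- id * id * num $]

Answer: 12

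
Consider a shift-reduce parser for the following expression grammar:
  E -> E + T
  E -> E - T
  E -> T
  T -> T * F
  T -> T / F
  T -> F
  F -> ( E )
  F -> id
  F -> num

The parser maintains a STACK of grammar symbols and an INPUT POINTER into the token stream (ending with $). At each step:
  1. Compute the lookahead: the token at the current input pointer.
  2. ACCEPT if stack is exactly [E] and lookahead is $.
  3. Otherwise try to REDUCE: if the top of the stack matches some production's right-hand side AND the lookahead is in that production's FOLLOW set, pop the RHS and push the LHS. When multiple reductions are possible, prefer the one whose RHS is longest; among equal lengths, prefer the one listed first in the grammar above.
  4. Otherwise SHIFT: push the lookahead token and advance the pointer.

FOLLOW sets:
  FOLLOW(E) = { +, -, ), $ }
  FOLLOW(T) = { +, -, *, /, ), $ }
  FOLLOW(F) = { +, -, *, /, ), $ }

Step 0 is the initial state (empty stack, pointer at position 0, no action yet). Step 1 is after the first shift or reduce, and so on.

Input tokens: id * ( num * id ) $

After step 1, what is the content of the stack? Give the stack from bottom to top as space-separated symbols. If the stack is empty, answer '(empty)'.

Step 1: shift id. Stack=[id] ptr=1 lookahead=* remaining=[* ( num * id ) $]

Answer: id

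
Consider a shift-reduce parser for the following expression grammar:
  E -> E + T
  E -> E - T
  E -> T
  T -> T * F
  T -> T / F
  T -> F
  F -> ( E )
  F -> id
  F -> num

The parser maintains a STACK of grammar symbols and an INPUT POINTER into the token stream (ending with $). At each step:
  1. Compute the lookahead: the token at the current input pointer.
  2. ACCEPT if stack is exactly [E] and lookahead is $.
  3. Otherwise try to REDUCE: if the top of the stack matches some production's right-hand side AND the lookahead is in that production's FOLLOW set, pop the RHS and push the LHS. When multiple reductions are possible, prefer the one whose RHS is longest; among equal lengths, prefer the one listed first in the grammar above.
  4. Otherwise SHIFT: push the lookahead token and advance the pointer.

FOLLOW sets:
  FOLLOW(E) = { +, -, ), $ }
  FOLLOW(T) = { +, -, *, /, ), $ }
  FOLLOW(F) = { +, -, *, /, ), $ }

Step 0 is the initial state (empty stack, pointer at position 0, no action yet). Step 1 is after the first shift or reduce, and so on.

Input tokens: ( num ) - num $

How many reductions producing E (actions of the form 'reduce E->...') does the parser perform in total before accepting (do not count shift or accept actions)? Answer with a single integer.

Answer: 3

Derivation:
Step 1: shift (. Stack=[(] ptr=1 lookahead=num remaining=[num ) - num $]
Step 2: shift num. Stack=[( num] ptr=2 lookahead=) remaining=[) - num $]
Step 3: reduce F->num. Stack=[( F] ptr=2 lookahead=) remaining=[) - num $]
Step 4: reduce T->F. Stack=[( T] ptr=2 lookahead=) remaining=[) - num $]
Step 5: reduce E->T. Stack=[( E] ptr=2 lookahead=) remaining=[) - num $]
Step 6: shift ). Stack=[( E )] ptr=3 lookahead=- remaining=[- num $]
Step 7: reduce F->( E ). Stack=[F] ptr=3 lookahead=- remaining=[- num $]
Step 8: reduce T->F. Stack=[T] ptr=3 lookahead=- remaining=[- num $]
Step 9: reduce E->T. Stack=[E] ptr=3 lookahead=- remaining=[- num $]
Step 10: shift -. Stack=[E -] ptr=4 lookahead=num remaining=[num $]
Step 11: shift num. Stack=[E - num] ptr=5 lookahead=$ remaining=[$]
Step 12: reduce F->num. Stack=[E - F] ptr=5 lookahead=$ remaining=[$]
Step 13: reduce T->F. Stack=[E - T] ptr=5 lookahead=$ remaining=[$]
Step 14: reduce E->E - T. Stack=[E] ptr=5 lookahead=$ remaining=[$]
Step 15: accept. Stack=[E] ptr=5 lookahead=$ remaining=[$]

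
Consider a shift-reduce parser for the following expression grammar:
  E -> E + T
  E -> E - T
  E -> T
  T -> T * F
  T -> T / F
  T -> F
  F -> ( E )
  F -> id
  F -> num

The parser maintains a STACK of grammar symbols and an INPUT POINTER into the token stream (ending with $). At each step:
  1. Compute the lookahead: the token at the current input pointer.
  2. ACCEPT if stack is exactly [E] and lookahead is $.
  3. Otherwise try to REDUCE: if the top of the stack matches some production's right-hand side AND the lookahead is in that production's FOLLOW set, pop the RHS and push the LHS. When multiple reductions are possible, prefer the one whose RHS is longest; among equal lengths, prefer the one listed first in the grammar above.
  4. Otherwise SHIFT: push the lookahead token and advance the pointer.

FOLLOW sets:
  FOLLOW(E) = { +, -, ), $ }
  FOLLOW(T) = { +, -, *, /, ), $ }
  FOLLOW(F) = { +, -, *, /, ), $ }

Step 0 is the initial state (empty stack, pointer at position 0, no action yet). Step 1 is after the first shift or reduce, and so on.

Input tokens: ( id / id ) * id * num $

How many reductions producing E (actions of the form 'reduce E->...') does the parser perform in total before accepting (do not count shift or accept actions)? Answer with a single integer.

Step 1: shift (. Stack=[(] ptr=1 lookahead=id remaining=[id / id ) * id * num $]
Step 2: shift id. Stack=[( id] ptr=2 lookahead=/ remaining=[/ id ) * id * num $]
Step 3: reduce F->id. Stack=[( F] ptr=2 lookahead=/ remaining=[/ id ) * id * num $]
Step 4: reduce T->F. Stack=[( T] ptr=2 lookahead=/ remaining=[/ id ) * id * num $]
Step 5: shift /. Stack=[( T /] ptr=3 lookahead=id remaining=[id ) * id * num $]
Step 6: shift id. Stack=[( T / id] ptr=4 lookahead=) remaining=[) * id * num $]
Step 7: reduce F->id. Stack=[( T / F] ptr=4 lookahead=) remaining=[) * id * num $]
Step 8: reduce T->T / F. Stack=[( T] ptr=4 lookahead=) remaining=[) * id * num $]
Step 9: reduce E->T. Stack=[( E] ptr=4 lookahead=) remaining=[) * id * num $]
Step 10: shift ). Stack=[( E )] ptr=5 lookahead=* remaining=[* id * num $]
Step 11: reduce F->( E ). Stack=[F] ptr=5 lookahead=* remaining=[* id * num $]
Step 12: reduce T->F. Stack=[T] ptr=5 lookahead=* remaining=[* id * num $]
Step 13: shift *. Stack=[T *] ptr=6 lookahead=id remaining=[id * num $]
Step 14: shift id. Stack=[T * id] ptr=7 lookahead=* remaining=[* num $]
Step 15: reduce F->id. Stack=[T * F] ptr=7 lookahead=* remaining=[* num $]
Step 16: reduce T->T * F. Stack=[T] ptr=7 lookahead=* remaining=[* num $]
Step 17: shift *. Stack=[T *] ptr=8 lookahead=num remaining=[num $]
Step 18: shift num. Stack=[T * num] ptr=9 lookahead=$ remaining=[$]
Step 19: reduce F->num. Stack=[T * F] ptr=9 lookahead=$ remaining=[$]
Step 20: reduce T->T * F. Stack=[T] ptr=9 lookahead=$ remaining=[$]
Step 21: reduce E->T. Stack=[E] ptr=9 lookahead=$ remaining=[$]
Step 22: accept. Stack=[E] ptr=9 lookahead=$ remaining=[$]

Answer: 2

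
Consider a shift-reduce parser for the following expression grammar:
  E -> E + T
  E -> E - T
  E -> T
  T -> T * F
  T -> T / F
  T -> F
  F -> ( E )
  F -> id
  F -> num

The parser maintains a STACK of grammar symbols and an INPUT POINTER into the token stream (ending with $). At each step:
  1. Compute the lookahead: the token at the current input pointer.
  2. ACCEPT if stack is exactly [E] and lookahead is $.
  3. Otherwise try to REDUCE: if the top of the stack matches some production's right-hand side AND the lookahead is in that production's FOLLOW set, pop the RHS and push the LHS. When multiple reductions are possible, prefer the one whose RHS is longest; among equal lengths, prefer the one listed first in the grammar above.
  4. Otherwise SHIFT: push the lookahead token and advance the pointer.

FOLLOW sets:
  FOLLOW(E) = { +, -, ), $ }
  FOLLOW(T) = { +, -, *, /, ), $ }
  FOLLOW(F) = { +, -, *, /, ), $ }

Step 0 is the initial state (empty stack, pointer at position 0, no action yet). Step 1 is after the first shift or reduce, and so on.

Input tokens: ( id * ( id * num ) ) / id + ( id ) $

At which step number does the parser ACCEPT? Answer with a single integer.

Step 1: shift (. Stack=[(] ptr=1 lookahead=id remaining=[id * ( id * num ) ) / id + ( id ) $]
Step 2: shift id. Stack=[( id] ptr=2 lookahead=* remaining=[* ( id * num ) ) / id + ( id ) $]
Step 3: reduce F->id. Stack=[( F] ptr=2 lookahead=* remaining=[* ( id * num ) ) / id + ( id ) $]
Step 4: reduce T->F. Stack=[( T] ptr=2 lookahead=* remaining=[* ( id * num ) ) / id + ( id ) $]
Step 5: shift *. Stack=[( T *] ptr=3 lookahead=( remaining=[( id * num ) ) / id + ( id ) $]
Step 6: shift (. Stack=[( T * (] ptr=4 lookahead=id remaining=[id * num ) ) / id + ( id ) $]
Step 7: shift id. Stack=[( T * ( id] ptr=5 lookahead=* remaining=[* num ) ) / id + ( id ) $]
Step 8: reduce F->id. Stack=[( T * ( F] ptr=5 lookahead=* remaining=[* num ) ) / id + ( id ) $]
Step 9: reduce T->F. Stack=[( T * ( T] ptr=5 lookahead=* remaining=[* num ) ) / id + ( id ) $]
Step 10: shift *. Stack=[( T * ( T *] ptr=6 lookahead=num remaining=[num ) ) / id + ( id ) $]
Step 11: shift num. Stack=[( T * ( T * num] ptr=7 lookahead=) remaining=[) ) / id + ( id ) $]
Step 12: reduce F->num. Stack=[( T * ( T * F] ptr=7 lookahead=) remaining=[) ) / id + ( id ) $]
Step 13: reduce T->T * F. Stack=[( T * ( T] ptr=7 lookahead=) remaining=[) ) / id + ( id ) $]
Step 14: reduce E->T. Stack=[( T * ( E] ptr=7 lookahead=) remaining=[) ) / id + ( id ) $]
Step 15: shift ). Stack=[( T * ( E )] ptr=8 lookahead=) remaining=[) / id + ( id ) $]
Step 16: reduce F->( E ). Stack=[( T * F] ptr=8 lookahead=) remaining=[) / id + ( id ) $]
Step 17: reduce T->T * F. Stack=[( T] ptr=8 lookahead=) remaining=[) / id + ( id ) $]
Step 18: reduce E->T. Stack=[( E] ptr=8 lookahead=) remaining=[) / id + ( id ) $]
Step 19: shift ). Stack=[( E )] ptr=9 lookahead=/ remaining=[/ id + ( id ) $]
Step 20: reduce F->( E ). Stack=[F] ptr=9 lookahead=/ remaining=[/ id + ( id ) $]
Step 21: reduce T->F. Stack=[T] ptr=9 lookahead=/ remaining=[/ id + ( id ) $]
Step 22: shift /. Stack=[T /] ptr=10 lookahead=id remaining=[id + ( id ) $]
Step 23: shift id. Stack=[T / id] ptr=11 lookahead=+ remaining=[+ ( id ) $]
Step 24: reduce F->id. Stack=[T / F] ptr=11 lookahead=+ remaining=[+ ( id ) $]
Step 25: reduce T->T / F. Stack=[T] ptr=11 lookahead=+ remaining=[+ ( id ) $]
Step 26: reduce E->T. Stack=[E] ptr=11 lookahead=+ remaining=[+ ( id ) $]
Step 27: shift +. Stack=[E +] ptr=12 lookahead=( remaining=[( id ) $]
Step 28: shift (. Stack=[E + (] ptr=13 lookahead=id remaining=[id ) $]
Step 29: shift id. Stack=[E + ( id] ptr=14 lookahead=) remaining=[) $]
Step 30: reduce F->id. Stack=[E + ( F] ptr=14 lookahead=) remaining=[) $]
Step 31: reduce T->F. Stack=[E + ( T] ptr=14 lookahead=) remaining=[) $]
Step 32: reduce E->T. Stack=[E + ( E] ptr=14 lookahead=) remaining=[) $]
Step 33: shift ). Stack=[E + ( E )] ptr=15 lookahead=$ remaining=[$]
Step 34: reduce F->( E ). Stack=[E + F] ptr=15 lookahead=$ remaining=[$]
Step 35: reduce T->F. Stack=[E + T] ptr=15 lookahead=$ remaining=[$]
Step 36: reduce E->E + T. Stack=[E] ptr=15 lookahead=$ remaining=[$]
Step 37: accept. Stack=[E] ptr=15 lookahead=$ remaining=[$]

Answer: 37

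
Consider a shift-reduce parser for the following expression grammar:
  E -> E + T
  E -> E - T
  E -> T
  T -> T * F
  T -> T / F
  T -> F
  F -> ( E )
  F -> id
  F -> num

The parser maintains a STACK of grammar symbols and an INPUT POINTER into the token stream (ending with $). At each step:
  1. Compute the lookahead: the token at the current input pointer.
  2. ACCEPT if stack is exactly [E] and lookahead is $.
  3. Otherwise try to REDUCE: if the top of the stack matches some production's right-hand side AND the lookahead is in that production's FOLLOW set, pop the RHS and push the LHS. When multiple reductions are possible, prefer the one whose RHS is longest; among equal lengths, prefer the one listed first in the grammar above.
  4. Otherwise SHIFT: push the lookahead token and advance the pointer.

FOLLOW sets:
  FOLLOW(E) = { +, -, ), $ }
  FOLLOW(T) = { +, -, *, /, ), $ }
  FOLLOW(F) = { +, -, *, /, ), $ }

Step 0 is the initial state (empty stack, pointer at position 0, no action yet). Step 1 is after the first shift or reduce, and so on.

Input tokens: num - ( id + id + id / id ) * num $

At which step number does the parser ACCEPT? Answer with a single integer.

Step 1: shift num. Stack=[num] ptr=1 lookahead=- remaining=[- ( id + id + id / id ) * num $]
Step 2: reduce F->num. Stack=[F] ptr=1 lookahead=- remaining=[- ( id + id + id / id ) * num $]
Step 3: reduce T->F. Stack=[T] ptr=1 lookahead=- remaining=[- ( id + id + id / id ) * num $]
Step 4: reduce E->T. Stack=[E] ptr=1 lookahead=- remaining=[- ( id + id + id / id ) * num $]
Step 5: shift -. Stack=[E -] ptr=2 lookahead=( remaining=[( id + id + id / id ) * num $]
Step 6: shift (. Stack=[E - (] ptr=3 lookahead=id remaining=[id + id + id / id ) * num $]
Step 7: shift id. Stack=[E - ( id] ptr=4 lookahead=+ remaining=[+ id + id / id ) * num $]
Step 8: reduce F->id. Stack=[E - ( F] ptr=4 lookahead=+ remaining=[+ id + id / id ) * num $]
Step 9: reduce T->F. Stack=[E - ( T] ptr=4 lookahead=+ remaining=[+ id + id / id ) * num $]
Step 10: reduce E->T. Stack=[E - ( E] ptr=4 lookahead=+ remaining=[+ id + id / id ) * num $]
Step 11: shift +. Stack=[E - ( E +] ptr=5 lookahead=id remaining=[id + id / id ) * num $]
Step 12: shift id. Stack=[E - ( E + id] ptr=6 lookahead=+ remaining=[+ id / id ) * num $]
Step 13: reduce F->id. Stack=[E - ( E + F] ptr=6 lookahead=+ remaining=[+ id / id ) * num $]
Step 14: reduce T->F. Stack=[E - ( E + T] ptr=6 lookahead=+ remaining=[+ id / id ) * num $]
Step 15: reduce E->E + T. Stack=[E - ( E] ptr=6 lookahead=+ remaining=[+ id / id ) * num $]
Step 16: shift +. Stack=[E - ( E +] ptr=7 lookahead=id remaining=[id / id ) * num $]
Step 17: shift id. Stack=[E - ( E + id] ptr=8 lookahead=/ remaining=[/ id ) * num $]
Step 18: reduce F->id. Stack=[E - ( E + F] ptr=8 lookahead=/ remaining=[/ id ) * num $]
Step 19: reduce T->F. Stack=[E - ( E + T] ptr=8 lookahead=/ remaining=[/ id ) * num $]
Step 20: shift /. Stack=[E - ( E + T /] ptr=9 lookahead=id remaining=[id ) * num $]
Step 21: shift id. Stack=[E - ( E + T / id] ptr=10 lookahead=) remaining=[) * num $]
Step 22: reduce F->id. Stack=[E - ( E + T / F] ptr=10 lookahead=) remaining=[) * num $]
Step 23: reduce T->T / F. Stack=[E - ( E + T] ptr=10 lookahead=) remaining=[) * num $]
Step 24: reduce E->E + T. Stack=[E - ( E] ptr=10 lookahead=) remaining=[) * num $]
Step 25: shift ). Stack=[E - ( E )] ptr=11 lookahead=* remaining=[* num $]
Step 26: reduce F->( E ). Stack=[E - F] ptr=11 lookahead=* remaining=[* num $]
Step 27: reduce T->F. Stack=[E - T] ptr=11 lookahead=* remaining=[* num $]
Step 28: shift *. Stack=[E - T *] ptr=12 lookahead=num remaining=[num $]
Step 29: shift num. Stack=[E - T * num] ptr=13 lookahead=$ remaining=[$]
Step 30: reduce F->num. Stack=[E - T * F] ptr=13 lookahead=$ remaining=[$]
Step 31: reduce T->T * F. Stack=[E - T] ptr=13 lookahead=$ remaining=[$]
Step 32: reduce E->E - T. Stack=[E] ptr=13 lookahead=$ remaining=[$]
Step 33: accept. Stack=[E] ptr=13 lookahead=$ remaining=[$]

Answer: 33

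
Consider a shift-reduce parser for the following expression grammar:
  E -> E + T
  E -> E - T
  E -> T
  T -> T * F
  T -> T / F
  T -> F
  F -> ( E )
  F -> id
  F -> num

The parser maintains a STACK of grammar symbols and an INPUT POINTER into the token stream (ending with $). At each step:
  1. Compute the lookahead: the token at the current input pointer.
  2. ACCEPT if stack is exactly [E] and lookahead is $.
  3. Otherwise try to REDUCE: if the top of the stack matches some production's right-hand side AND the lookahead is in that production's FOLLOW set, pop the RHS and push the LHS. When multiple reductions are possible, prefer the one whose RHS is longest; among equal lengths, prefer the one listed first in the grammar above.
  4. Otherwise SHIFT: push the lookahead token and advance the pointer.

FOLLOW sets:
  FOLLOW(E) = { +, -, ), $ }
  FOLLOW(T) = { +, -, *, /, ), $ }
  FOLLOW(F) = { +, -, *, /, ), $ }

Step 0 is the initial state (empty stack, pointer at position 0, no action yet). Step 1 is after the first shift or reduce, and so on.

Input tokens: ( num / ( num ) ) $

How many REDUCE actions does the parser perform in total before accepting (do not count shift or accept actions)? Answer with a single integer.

Step 1: shift (. Stack=[(] ptr=1 lookahead=num remaining=[num / ( num ) ) $]
Step 2: shift num. Stack=[( num] ptr=2 lookahead=/ remaining=[/ ( num ) ) $]
Step 3: reduce F->num. Stack=[( F] ptr=2 lookahead=/ remaining=[/ ( num ) ) $]
Step 4: reduce T->F. Stack=[( T] ptr=2 lookahead=/ remaining=[/ ( num ) ) $]
Step 5: shift /. Stack=[( T /] ptr=3 lookahead=( remaining=[( num ) ) $]
Step 6: shift (. Stack=[( T / (] ptr=4 lookahead=num remaining=[num ) ) $]
Step 7: shift num. Stack=[( T / ( num] ptr=5 lookahead=) remaining=[) ) $]
Step 8: reduce F->num. Stack=[( T / ( F] ptr=5 lookahead=) remaining=[) ) $]
Step 9: reduce T->F. Stack=[( T / ( T] ptr=5 lookahead=) remaining=[) ) $]
Step 10: reduce E->T. Stack=[( T / ( E] ptr=5 lookahead=) remaining=[) ) $]
Step 11: shift ). Stack=[( T / ( E )] ptr=6 lookahead=) remaining=[) $]
Step 12: reduce F->( E ). Stack=[( T / F] ptr=6 lookahead=) remaining=[) $]
Step 13: reduce T->T / F. Stack=[( T] ptr=6 lookahead=) remaining=[) $]
Step 14: reduce E->T. Stack=[( E] ptr=6 lookahead=) remaining=[) $]
Step 15: shift ). Stack=[( E )] ptr=7 lookahead=$ remaining=[$]
Step 16: reduce F->( E ). Stack=[F] ptr=7 lookahead=$ remaining=[$]
Step 17: reduce T->F. Stack=[T] ptr=7 lookahead=$ remaining=[$]
Step 18: reduce E->T. Stack=[E] ptr=7 lookahead=$ remaining=[$]
Step 19: accept. Stack=[E] ptr=7 lookahead=$ remaining=[$]

Answer: 11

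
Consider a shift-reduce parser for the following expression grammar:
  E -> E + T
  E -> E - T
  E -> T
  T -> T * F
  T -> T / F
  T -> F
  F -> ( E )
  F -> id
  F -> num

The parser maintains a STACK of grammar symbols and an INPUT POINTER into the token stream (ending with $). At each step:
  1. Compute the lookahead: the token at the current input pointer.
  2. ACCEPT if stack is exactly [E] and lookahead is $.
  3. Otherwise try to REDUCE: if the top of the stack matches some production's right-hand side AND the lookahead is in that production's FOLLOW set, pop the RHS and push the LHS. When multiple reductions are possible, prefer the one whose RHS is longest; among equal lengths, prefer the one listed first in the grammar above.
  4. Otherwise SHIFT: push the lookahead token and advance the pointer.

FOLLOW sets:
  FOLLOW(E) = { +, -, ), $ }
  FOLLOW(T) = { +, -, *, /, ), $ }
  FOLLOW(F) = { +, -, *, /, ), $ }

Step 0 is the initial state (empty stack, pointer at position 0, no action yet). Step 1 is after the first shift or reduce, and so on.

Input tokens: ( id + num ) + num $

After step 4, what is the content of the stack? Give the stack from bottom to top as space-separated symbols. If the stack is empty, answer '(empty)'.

Answer: ( T

Derivation:
Step 1: shift (. Stack=[(] ptr=1 lookahead=id remaining=[id + num ) + num $]
Step 2: shift id. Stack=[( id] ptr=2 lookahead=+ remaining=[+ num ) + num $]
Step 3: reduce F->id. Stack=[( F] ptr=2 lookahead=+ remaining=[+ num ) + num $]
Step 4: reduce T->F. Stack=[( T] ptr=2 lookahead=+ remaining=[+ num ) + num $]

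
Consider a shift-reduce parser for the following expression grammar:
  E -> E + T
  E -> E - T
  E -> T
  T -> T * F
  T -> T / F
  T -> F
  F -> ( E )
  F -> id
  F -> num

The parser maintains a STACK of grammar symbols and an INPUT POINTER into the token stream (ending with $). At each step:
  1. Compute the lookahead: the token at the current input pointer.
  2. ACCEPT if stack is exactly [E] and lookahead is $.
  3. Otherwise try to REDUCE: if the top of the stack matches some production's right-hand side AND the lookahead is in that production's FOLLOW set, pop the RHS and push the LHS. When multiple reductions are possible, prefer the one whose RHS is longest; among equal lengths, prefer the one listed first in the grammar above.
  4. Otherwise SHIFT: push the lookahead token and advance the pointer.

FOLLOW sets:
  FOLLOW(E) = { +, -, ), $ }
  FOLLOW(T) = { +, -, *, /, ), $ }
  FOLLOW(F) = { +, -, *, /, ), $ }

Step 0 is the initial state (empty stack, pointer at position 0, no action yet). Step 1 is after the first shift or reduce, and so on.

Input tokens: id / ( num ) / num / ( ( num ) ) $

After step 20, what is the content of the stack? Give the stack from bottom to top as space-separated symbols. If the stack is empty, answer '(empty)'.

Step 1: shift id. Stack=[id] ptr=1 lookahead=/ remaining=[/ ( num ) / num / ( ( num ) ) $]
Step 2: reduce F->id. Stack=[F] ptr=1 lookahead=/ remaining=[/ ( num ) / num / ( ( num ) ) $]
Step 3: reduce T->F. Stack=[T] ptr=1 lookahead=/ remaining=[/ ( num ) / num / ( ( num ) ) $]
Step 4: shift /. Stack=[T /] ptr=2 lookahead=( remaining=[( num ) / num / ( ( num ) ) $]
Step 5: shift (. Stack=[T / (] ptr=3 lookahead=num remaining=[num ) / num / ( ( num ) ) $]
Step 6: shift num. Stack=[T / ( num] ptr=4 lookahead=) remaining=[) / num / ( ( num ) ) $]
Step 7: reduce F->num. Stack=[T / ( F] ptr=4 lookahead=) remaining=[) / num / ( ( num ) ) $]
Step 8: reduce T->F. Stack=[T / ( T] ptr=4 lookahead=) remaining=[) / num / ( ( num ) ) $]
Step 9: reduce E->T. Stack=[T / ( E] ptr=4 lookahead=) remaining=[) / num / ( ( num ) ) $]
Step 10: shift ). Stack=[T / ( E )] ptr=5 lookahead=/ remaining=[/ num / ( ( num ) ) $]
Step 11: reduce F->( E ). Stack=[T / F] ptr=5 lookahead=/ remaining=[/ num / ( ( num ) ) $]
Step 12: reduce T->T / F. Stack=[T] ptr=5 lookahead=/ remaining=[/ num / ( ( num ) ) $]
Step 13: shift /. Stack=[T /] ptr=6 lookahead=num remaining=[num / ( ( num ) ) $]
Step 14: shift num. Stack=[T / num] ptr=7 lookahead=/ remaining=[/ ( ( num ) ) $]
Step 15: reduce F->num. Stack=[T / F] ptr=7 lookahead=/ remaining=[/ ( ( num ) ) $]
Step 16: reduce T->T / F. Stack=[T] ptr=7 lookahead=/ remaining=[/ ( ( num ) ) $]
Step 17: shift /. Stack=[T /] ptr=8 lookahead=( remaining=[( ( num ) ) $]
Step 18: shift (. Stack=[T / (] ptr=9 lookahead=( remaining=[( num ) ) $]
Step 19: shift (. Stack=[T / ( (] ptr=10 lookahead=num remaining=[num ) ) $]
Step 20: shift num. Stack=[T / ( ( num] ptr=11 lookahead=) remaining=[) ) $]

Answer: T / ( ( num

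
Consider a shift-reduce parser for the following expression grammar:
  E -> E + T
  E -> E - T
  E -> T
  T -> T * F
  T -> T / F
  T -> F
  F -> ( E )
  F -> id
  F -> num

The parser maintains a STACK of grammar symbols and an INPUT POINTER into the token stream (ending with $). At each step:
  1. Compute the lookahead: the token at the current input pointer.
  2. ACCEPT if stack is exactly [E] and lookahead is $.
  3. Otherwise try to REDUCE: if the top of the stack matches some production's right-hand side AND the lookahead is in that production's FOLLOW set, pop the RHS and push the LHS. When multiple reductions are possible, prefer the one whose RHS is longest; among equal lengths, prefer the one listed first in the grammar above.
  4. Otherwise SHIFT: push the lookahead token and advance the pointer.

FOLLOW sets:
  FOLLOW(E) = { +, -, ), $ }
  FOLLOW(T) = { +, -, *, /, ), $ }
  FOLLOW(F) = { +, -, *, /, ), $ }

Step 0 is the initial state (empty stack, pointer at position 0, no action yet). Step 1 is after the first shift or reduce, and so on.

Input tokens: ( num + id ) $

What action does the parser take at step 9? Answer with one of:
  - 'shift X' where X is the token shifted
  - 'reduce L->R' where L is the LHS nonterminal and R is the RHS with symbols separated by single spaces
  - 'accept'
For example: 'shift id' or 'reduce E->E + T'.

Step 1: shift (. Stack=[(] ptr=1 lookahead=num remaining=[num + id ) $]
Step 2: shift num. Stack=[( num] ptr=2 lookahead=+ remaining=[+ id ) $]
Step 3: reduce F->num. Stack=[( F] ptr=2 lookahead=+ remaining=[+ id ) $]
Step 4: reduce T->F. Stack=[( T] ptr=2 lookahead=+ remaining=[+ id ) $]
Step 5: reduce E->T. Stack=[( E] ptr=2 lookahead=+ remaining=[+ id ) $]
Step 6: shift +. Stack=[( E +] ptr=3 lookahead=id remaining=[id ) $]
Step 7: shift id. Stack=[( E + id] ptr=4 lookahead=) remaining=[) $]
Step 8: reduce F->id. Stack=[( E + F] ptr=4 lookahead=) remaining=[) $]
Step 9: reduce T->F. Stack=[( E + T] ptr=4 lookahead=) remaining=[) $]

Answer: reduce T->F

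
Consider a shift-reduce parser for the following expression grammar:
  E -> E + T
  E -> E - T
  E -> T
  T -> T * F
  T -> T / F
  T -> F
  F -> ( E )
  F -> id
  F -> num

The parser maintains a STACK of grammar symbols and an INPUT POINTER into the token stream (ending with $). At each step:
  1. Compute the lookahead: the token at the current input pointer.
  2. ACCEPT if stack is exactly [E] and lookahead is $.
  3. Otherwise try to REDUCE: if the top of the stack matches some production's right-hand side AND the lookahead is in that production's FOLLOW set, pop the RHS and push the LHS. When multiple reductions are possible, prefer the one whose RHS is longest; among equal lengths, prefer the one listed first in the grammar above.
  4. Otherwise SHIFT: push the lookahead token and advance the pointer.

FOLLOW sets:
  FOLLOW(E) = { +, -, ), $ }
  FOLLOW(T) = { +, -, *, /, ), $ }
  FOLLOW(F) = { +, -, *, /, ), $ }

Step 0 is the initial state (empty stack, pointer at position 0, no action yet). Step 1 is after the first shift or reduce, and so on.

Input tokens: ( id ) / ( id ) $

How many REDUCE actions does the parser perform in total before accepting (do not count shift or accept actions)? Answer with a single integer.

Answer: 11

Derivation:
Step 1: shift (. Stack=[(] ptr=1 lookahead=id remaining=[id ) / ( id ) $]
Step 2: shift id. Stack=[( id] ptr=2 lookahead=) remaining=[) / ( id ) $]
Step 3: reduce F->id. Stack=[( F] ptr=2 lookahead=) remaining=[) / ( id ) $]
Step 4: reduce T->F. Stack=[( T] ptr=2 lookahead=) remaining=[) / ( id ) $]
Step 5: reduce E->T. Stack=[( E] ptr=2 lookahead=) remaining=[) / ( id ) $]
Step 6: shift ). Stack=[( E )] ptr=3 lookahead=/ remaining=[/ ( id ) $]
Step 7: reduce F->( E ). Stack=[F] ptr=3 lookahead=/ remaining=[/ ( id ) $]
Step 8: reduce T->F. Stack=[T] ptr=3 lookahead=/ remaining=[/ ( id ) $]
Step 9: shift /. Stack=[T /] ptr=4 lookahead=( remaining=[( id ) $]
Step 10: shift (. Stack=[T / (] ptr=5 lookahead=id remaining=[id ) $]
Step 11: shift id. Stack=[T / ( id] ptr=6 lookahead=) remaining=[) $]
Step 12: reduce F->id. Stack=[T / ( F] ptr=6 lookahead=) remaining=[) $]
Step 13: reduce T->F. Stack=[T / ( T] ptr=6 lookahead=) remaining=[) $]
Step 14: reduce E->T. Stack=[T / ( E] ptr=6 lookahead=) remaining=[) $]
Step 15: shift ). Stack=[T / ( E )] ptr=7 lookahead=$ remaining=[$]
Step 16: reduce F->( E ). Stack=[T / F] ptr=7 lookahead=$ remaining=[$]
Step 17: reduce T->T / F. Stack=[T] ptr=7 lookahead=$ remaining=[$]
Step 18: reduce E->T. Stack=[E] ptr=7 lookahead=$ remaining=[$]
Step 19: accept. Stack=[E] ptr=7 lookahead=$ remaining=[$]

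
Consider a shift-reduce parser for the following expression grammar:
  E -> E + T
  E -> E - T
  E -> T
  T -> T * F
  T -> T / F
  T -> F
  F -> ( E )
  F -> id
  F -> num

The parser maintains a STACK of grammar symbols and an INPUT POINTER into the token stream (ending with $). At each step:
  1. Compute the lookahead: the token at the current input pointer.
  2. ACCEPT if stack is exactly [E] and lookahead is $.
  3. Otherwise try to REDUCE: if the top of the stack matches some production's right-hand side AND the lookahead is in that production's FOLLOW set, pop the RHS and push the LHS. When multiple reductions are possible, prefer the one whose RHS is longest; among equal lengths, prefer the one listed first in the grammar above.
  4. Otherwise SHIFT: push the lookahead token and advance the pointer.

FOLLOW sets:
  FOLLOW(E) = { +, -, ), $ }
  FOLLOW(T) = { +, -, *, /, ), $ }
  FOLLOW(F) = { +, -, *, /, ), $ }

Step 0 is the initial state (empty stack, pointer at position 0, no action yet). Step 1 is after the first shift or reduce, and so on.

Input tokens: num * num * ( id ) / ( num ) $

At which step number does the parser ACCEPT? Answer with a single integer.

Step 1: shift num. Stack=[num] ptr=1 lookahead=* remaining=[* num * ( id ) / ( num ) $]
Step 2: reduce F->num. Stack=[F] ptr=1 lookahead=* remaining=[* num * ( id ) / ( num ) $]
Step 3: reduce T->F. Stack=[T] ptr=1 lookahead=* remaining=[* num * ( id ) / ( num ) $]
Step 4: shift *. Stack=[T *] ptr=2 lookahead=num remaining=[num * ( id ) / ( num ) $]
Step 5: shift num. Stack=[T * num] ptr=3 lookahead=* remaining=[* ( id ) / ( num ) $]
Step 6: reduce F->num. Stack=[T * F] ptr=3 lookahead=* remaining=[* ( id ) / ( num ) $]
Step 7: reduce T->T * F. Stack=[T] ptr=3 lookahead=* remaining=[* ( id ) / ( num ) $]
Step 8: shift *. Stack=[T *] ptr=4 lookahead=( remaining=[( id ) / ( num ) $]
Step 9: shift (. Stack=[T * (] ptr=5 lookahead=id remaining=[id ) / ( num ) $]
Step 10: shift id. Stack=[T * ( id] ptr=6 lookahead=) remaining=[) / ( num ) $]
Step 11: reduce F->id. Stack=[T * ( F] ptr=6 lookahead=) remaining=[) / ( num ) $]
Step 12: reduce T->F. Stack=[T * ( T] ptr=6 lookahead=) remaining=[) / ( num ) $]
Step 13: reduce E->T. Stack=[T * ( E] ptr=6 lookahead=) remaining=[) / ( num ) $]
Step 14: shift ). Stack=[T * ( E )] ptr=7 lookahead=/ remaining=[/ ( num ) $]
Step 15: reduce F->( E ). Stack=[T * F] ptr=7 lookahead=/ remaining=[/ ( num ) $]
Step 16: reduce T->T * F. Stack=[T] ptr=7 lookahead=/ remaining=[/ ( num ) $]
Step 17: shift /. Stack=[T /] ptr=8 lookahead=( remaining=[( num ) $]
Step 18: shift (. Stack=[T / (] ptr=9 lookahead=num remaining=[num ) $]
Step 19: shift num. Stack=[T / ( num] ptr=10 lookahead=) remaining=[) $]
Step 20: reduce F->num. Stack=[T / ( F] ptr=10 lookahead=) remaining=[) $]
Step 21: reduce T->F. Stack=[T / ( T] ptr=10 lookahead=) remaining=[) $]
Step 22: reduce E->T. Stack=[T / ( E] ptr=10 lookahead=) remaining=[) $]
Step 23: shift ). Stack=[T / ( E )] ptr=11 lookahead=$ remaining=[$]
Step 24: reduce F->( E ). Stack=[T / F] ptr=11 lookahead=$ remaining=[$]
Step 25: reduce T->T / F. Stack=[T] ptr=11 lookahead=$ remaining=[$]
Step 26: reduce E->T. Stack=[E] ptr=11 lookahead=$ remaining=[$]
Step 27: accept. Stack=[E] ptr=11 lookahead=$ remaining=[$]

Answer: 27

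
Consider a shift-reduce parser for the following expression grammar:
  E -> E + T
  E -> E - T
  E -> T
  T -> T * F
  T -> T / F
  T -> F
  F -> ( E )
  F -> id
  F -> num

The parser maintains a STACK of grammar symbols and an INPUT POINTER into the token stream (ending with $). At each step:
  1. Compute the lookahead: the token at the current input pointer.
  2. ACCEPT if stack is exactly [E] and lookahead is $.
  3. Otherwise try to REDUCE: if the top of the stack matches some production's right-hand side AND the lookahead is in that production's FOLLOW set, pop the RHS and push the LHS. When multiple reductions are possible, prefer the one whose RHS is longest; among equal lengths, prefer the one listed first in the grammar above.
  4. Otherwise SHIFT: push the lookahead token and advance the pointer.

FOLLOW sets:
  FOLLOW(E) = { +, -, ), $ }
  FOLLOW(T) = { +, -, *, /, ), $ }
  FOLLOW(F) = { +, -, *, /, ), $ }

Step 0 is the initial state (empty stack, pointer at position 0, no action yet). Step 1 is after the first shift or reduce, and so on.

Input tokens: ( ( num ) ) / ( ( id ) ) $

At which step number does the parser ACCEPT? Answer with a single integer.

Step 1: shift (. Stack=[(] ptr=1 lookahead=( remaining=[( num ) ) / ( ( id ) ) $]
Step 2: shift (. Stack=[( (] ptr=2 lookahead=num remaining=[num ) ) / ( ( id ) ) $]
Step 3: shift num. Stack=[( ( num] ptr=3 lookahead=) remaining=[) ) / ( ( id ) ) $]
Step 4: reduce F->num. Stack=[( ( F] ptr=3 lookahead=) remaining=[) ) / ( ( id ) ) $]
Step 5: reduce T->F. Stack=[( ( T] ptr=3 lookahead=) remaining=[) ) / ( ( id ) ) $]
Step 6: reduce E->T. Stack=[( ( E] ptr=3 lookahead=) remaining=[) ) / ( ( id ) ) $]
Step 7: shift ). Stack=[( ( E )] ptr=4 lookahead=) remaining=[) / ( ( id ) ) $]
Step 8: reduce F->( E ). Stack=[( F] ptr=4 lookahead=) remaining=[) / ( ( id ) ) $]
Step 9: reduce T->F. Stack=[( T] ptr=4 lookahead=) remaining=[) / ( ( id ) ) $]
Step 10: reduce E->T. Stack=[( E] ptr=4 lookahead=) remaining=[) / ( ( id ) ) $]
Step 11: shift ). Stack=[( E )] ptr=5 lookahead=/ remaining=[/ ( ( id ) ) $]
Step 12: reduce F->( E ). Stack=[F] ptr=5 lookahead=/ remaining=[/ ( ( id ) ) $]
Step 13: reduce T->F. Stack=[T] ptr=5 lookahead=/ remaining=[/ ( ( id ) ) $]
Step 14: shift /. Stack=[T /] ptr=6 lookahead=( remaining=[( ( id ) ) $]
Step 15: shift (. Stack=[T / (] ptr=7 lookahead=( remaining=[( id ) ) $]
Step 16: shift (. Stack=[T / ( (] ptr=8 lookahead=id remaining=[id ) ) $]
Step 17: shift id. Stack=[T / ( ( id] ptr=9 lookahead=) remaining=[) ) $]
Step 18: reduce F->id. Stack=[T / ( ( F] ptr=9 lookahead=) remaining=[) ) $]
Step 19: reduce T->F. Stack=[T / ( ( T] ptr=9 lookahead=) remaining=[) ) $]
Step 20: reduce E->T. Stack=[T / ( ( E] ptr=9 lookahead=) remaining=[) ) $]
Step 21: shift ). Stack=[T / ( ( E )] ptr=10 lookahead=) remaining=[) $]
Step 22: reduce F->( E ). Stack=[T / ( F] ptr=10 lookahead=) remaining=[) $]
Step 23: reduce T->F. Stack=[T / ( T] ptr=10 lookahead=) remaining=[) $]
Step 24: reduce E->T. Stack=[T / ( E] ptr=10 lookahead=) remaining=[) $]
Step 25: shift ). Stack=[T / ( E )] ptr=11 lookahead=$ remaining=[$]
Step 26: reduce F->( E ). Stack=[T / F] ptr=11 lookahead=$ remaining=[$]
Step 27: reduce T->T / F. Stack=[T] ptr=11 lookahead=$ remaining=[$]
Step 28: reduce E->T. Stack=[E] ptr=11 lookahead=$ remaining=[$]
Step 29: accept. Stack=[E] ptr=11 lookahead=$ remaining=[$]

Answer: 29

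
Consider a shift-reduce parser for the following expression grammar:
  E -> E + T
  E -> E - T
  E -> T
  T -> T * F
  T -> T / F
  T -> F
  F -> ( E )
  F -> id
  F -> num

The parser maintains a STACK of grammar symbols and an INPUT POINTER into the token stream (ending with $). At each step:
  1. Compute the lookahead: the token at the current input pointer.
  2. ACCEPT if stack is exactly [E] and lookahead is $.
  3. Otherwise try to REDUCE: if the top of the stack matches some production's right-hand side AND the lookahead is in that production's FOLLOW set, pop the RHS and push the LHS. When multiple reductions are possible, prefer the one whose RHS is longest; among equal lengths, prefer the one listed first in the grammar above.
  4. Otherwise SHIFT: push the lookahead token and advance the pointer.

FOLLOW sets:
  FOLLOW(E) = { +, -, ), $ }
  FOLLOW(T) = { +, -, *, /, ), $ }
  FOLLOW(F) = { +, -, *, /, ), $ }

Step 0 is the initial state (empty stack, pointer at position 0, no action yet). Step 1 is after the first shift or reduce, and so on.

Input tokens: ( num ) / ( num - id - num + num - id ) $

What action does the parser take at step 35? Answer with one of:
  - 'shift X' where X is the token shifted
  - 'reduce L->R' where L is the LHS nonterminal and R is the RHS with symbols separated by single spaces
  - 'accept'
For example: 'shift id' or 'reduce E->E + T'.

Step 1: shift (. Stack=[(] ptr=1 lookahead=num remaining=[num ) / ( num - id - num + num - id ) $]
Step 2: shift num. Stack=[( num] ptr=2 lookahead=) remaining=[) / ( num - id - num + num - id ) $]
Step 3: reduce F->num. Stack=[( F] ptr=2 lookahead=) remaining=[) / ( num - id - num + num - id ) $]
Step 4: reduce T->F. Stack=[( T] ptr=2 lookahead=) remaining=[) / ( num - id - num + num - id ) $]
Step 5: reduce E->T. Stack=[( E] ptr=2 lookahead=) remaining=[) / ( num - id - num + num - id ) $]
Step 6: shift ). Stack=[( E )] ptr=3 lookahead=/ remaining=[/ ( num - id - num + num - id ) $]
Step 7: reduce F->( E ). Stack=[F] ptr=3 lookahead=/ remaining=[/ ( num - id - num + num - id ) $]
Step 8: reduce T->F. Stack=[T] ptr=3 lookahead=/ remaining=[/ ( num - id - num + num - id ) $]
Step 9: shift /. Stack=[T /] ptr=4 lookahead=( remaining=[( num - id - num + num - id ) $]
Step 10: shift (. Stack=[T / (] ptr=5 lookahead=num remaining=[num - id - num + num - id ) $]
Step 11: shift num. Stack=[T / ( num] ptr=6 lookahead=- remaining=[- id - num + num - id ) $]
Step 12: reduce F->num. Stack=[T / ( F] ptr=6 lookahead=- remaining=[- id - num + num - id ) $]
Step 13: reduce T->F. Stack=[T / ( T] ptr=6 lookahead=- remaining=[- id - num + num - id ) $]
Step 14: reduce E->T. Stack=[T / ( E] ptr=6 lookahead=- remaining=[- id - num + num - id ) $]
Step 15: shift -. Stack=[T / ( E -] ptr=7 lookahead=id remaining=[id - num + num - id ) $]
Step 16: shift id. Stack=[T / ( E - id] ptr=8 lookahead=- remaining=[- num + num - id ) $]
Step 17: reduce F->id. Stack=[T / ( E - F] ptr=8 lookahead=- remaining=[- num + num - id ) $]
Step 18: reduce T->F. Stack=[T / ( E - T] ptr=8 lookahead=- remaining=[- num + num - id ) $]
Step 19: reduce E->E - T. Stack=[T / ( E] ptr=8 lookahead=- remaining=[- num + num - id ) $]
Step 20: shift -. Stack=[T / ( E -] ptr=9 lookahead=num remaining=[num + num - id ) $]
Step 21: shift num. Stack=[T / ( E - num] ptr=10 lookahead=+ remaining=[+ num - id ) $]
Step 22: reduce F->num. Stack=[T / ( E - F] ptr=10 lookahead=+ remaining=[+ num - id ) $]
Step 23: reduce T->F. Stack=[T / ( E - T] ptr=10 lookahead=+ remaining=[+ num - id ) $]
Step 24: reduce E->E - T. Stack=[T / ( E] ptr=10 lookahead=+ remaining=[+ num - id ) $]
Step 25: shift +. Stack=[T / ( E +] ptr=11 lookahead=num remaining=[num - id ) $]
Step 26: shift num. Stack=[T / ( E + num] ptr=12 lookahead=- remaining=[- id ) $]
Step 27: reduce F->num. Stack=[T / ( E + F] ptr=12 lookahead=- remaining=[- id ) $]
Step 28: reduce T->F. Stack=[T / ( E + T] ptr=12 lookahead=- remaining=[- id ) $]
Step 29: reduce E->E + T. Stack=[T / ( E] ptr=12 lookahead=- remaining=[- id ) $]
Step 30: shift -. Stack=[T / ( E -] ptr=13 lookahead=id remaining=[id ) $]
Step 31: shift id. Stack=[T / ( E - id] ptr=14 lookahead=) remaining=[) $]
Step 32: reduce F->id. Stack=[T / ( E - F] ptr=14 lookahead=) remaining=[) $]
Step 33: reduce T->F. Stack=[T / ( E - T] ptr=14 lookahead=) remaining=[) $]
Step 34: reduce E->E - T. Stack=[T / ( E] ptr=14 lookahead=) remaining=[) $]
Step 35: shift ). Stack=[T / ( E )] ptr=15 lookahead=$ remaining=[$]

Answer: shift )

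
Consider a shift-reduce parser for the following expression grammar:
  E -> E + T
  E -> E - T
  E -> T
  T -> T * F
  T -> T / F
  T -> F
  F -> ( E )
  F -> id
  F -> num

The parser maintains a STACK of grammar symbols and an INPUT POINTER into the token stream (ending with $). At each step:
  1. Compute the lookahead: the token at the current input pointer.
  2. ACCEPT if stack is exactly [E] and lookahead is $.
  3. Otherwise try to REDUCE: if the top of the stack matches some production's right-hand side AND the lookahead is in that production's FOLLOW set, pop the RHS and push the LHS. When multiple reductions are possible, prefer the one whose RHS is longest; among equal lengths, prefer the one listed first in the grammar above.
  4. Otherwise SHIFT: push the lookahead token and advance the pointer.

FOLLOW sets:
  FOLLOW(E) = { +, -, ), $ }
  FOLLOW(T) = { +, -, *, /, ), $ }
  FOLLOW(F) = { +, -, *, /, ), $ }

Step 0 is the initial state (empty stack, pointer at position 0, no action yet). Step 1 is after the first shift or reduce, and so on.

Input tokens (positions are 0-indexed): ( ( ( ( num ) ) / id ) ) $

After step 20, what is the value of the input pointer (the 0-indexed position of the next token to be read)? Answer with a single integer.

Answer: 9

Derivation:
Step 1: shift (. Stack=[(] ptr=1 lookahead=( remaining=[( ( ( num ) ) / id ) ) $]
Step 2: shift (. Stack=[( (] ptr=2 lookahead=( remaining=[( ( num ) ) / id ) ) $]
Step 3: shift (. Stack=[( ( (] ptr=3 lookahead=( remaining=[( num ) ) / id ) ) $]
Step 4: shift (. Stack=[( ( ( (] ptr=4 lookahead=num remaining=[num ) ) / id ) ) $]
Step 5: shift num. Stack=[( ( ( ( num] ptr=5 lookahead=) remaining=[) ) / id ) ) $]
Step 6: reduce F->num. Stack=[( ( ( ( F] ptr=5 lookahead=) remaining=[) ) / id ) ) $]
Step 7: reduce T->F. Stack=[( ( ( ( T] ptr=5 lookahead=) remaining=[) ) / id ) ) $]
Step 8: reduce E->T. Stack=[( ( ( ( E] ptr=5 lookahead=) remaining=[) ) / id ) ) $]
Step 9: shift ). Stack=[( ( ( ( E )] ptr=6 lookahead=) remaining=[) / id ) ) $]
Step 10: reduce F->( E ). Stack=[( ( ( F] ptr=6 lookahead=) remaining=[) / id ) ) $]
Step 11: reduce T->F. Stack=[( ( ( T] ptr=6 lookahead=) remaining=[) / id ) ) $]
Step 12: reduce E->T. Stack=[( ( ( E] ptr=6 lookahead=) remaining=[) / id ) ) $]
Step 13: shift ). Stack=[( ( ( E )] ptr=7 lookahead=/ remaining=[/ id ) ) $]
Step 14: reduce F->( E ). Stack=[( ( F] ptr=7 lookahead=/ remaining=[/ id ) ) $]
Step 15: reduce T->F. Stack=[( ( T] ptr=7 lookahead=/ remaining=[/ id ) ) $]
Step 16: shift /. Stack=[( ( T /] ptr=8 lookahead=id remaining=[id ) ) $]
Step 17: shift id. Stack=[( ( T / id] ptr=9 lookahead=) remaining=[) ) $]
Step 18: reduce F->id. Stack=[( ( T / F] ptr=9 lookahead=) remaining=[) ) $]
Step 19: reduce T->T / F. Stack=[( ( T] ptr=9 lookahead=) remaining=[) ) $]
Step 20: reduce E->T. Stack=[( ( E] ptr=9 lookahead=) remaining=[) ) $]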